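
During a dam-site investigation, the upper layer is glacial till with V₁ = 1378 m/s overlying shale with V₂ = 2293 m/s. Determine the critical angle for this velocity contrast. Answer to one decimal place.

36.9°

At critical incidence the refracted ray runs along the interface (θ₂ = 90°), so sin θ_c = V₁/V₂.
θ_c = arcsin(1378/2293) = arcsin 0.6010 = 36.94°.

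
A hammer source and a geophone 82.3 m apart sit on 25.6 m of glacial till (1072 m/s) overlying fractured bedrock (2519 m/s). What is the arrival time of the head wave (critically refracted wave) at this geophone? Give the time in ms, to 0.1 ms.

θ_c = arcsin(V₁/V₂) = arcsin(1072/2519) = 25.19°, cos θ_c = 0.9049.
Intercept time tᵢ = 2h cos θ_c / V₁ = 2·25.6·0.9049/1072 = 0.04322 s.
t = x/V₂ + tᵢ = 82.3/2519 + 0.04322 = 0.07589 s.

75.9 ms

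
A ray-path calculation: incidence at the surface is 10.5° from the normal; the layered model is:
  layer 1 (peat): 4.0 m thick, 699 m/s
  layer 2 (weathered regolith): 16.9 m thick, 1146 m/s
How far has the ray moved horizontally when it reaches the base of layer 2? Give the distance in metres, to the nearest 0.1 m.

6.0 m

Apply Snell's law at each interface; in layer i the horizontal offset is hᵢ·tan θᵢ.
Layer 1: θ = 10.50°; offset = 4.0·tan 10.50° = 0.741 m.
Layer 2: sin θ = 1146·sin 10.5°/699 = 0.2988, θ = 17.38°; offset = 16.9·tan 17.38° = 5.291 m.
Summing the layer offsets gives 6.032 m.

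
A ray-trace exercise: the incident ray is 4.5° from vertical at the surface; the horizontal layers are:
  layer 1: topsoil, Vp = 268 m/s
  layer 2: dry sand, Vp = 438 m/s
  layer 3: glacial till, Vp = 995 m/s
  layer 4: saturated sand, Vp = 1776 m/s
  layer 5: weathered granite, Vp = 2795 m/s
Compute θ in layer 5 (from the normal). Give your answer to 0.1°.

54.9°

Snell's law across each interface conserves sin θ / V, so sin θ_5 = V_5·sin θ₁/V₁.
sin θ_5 = 2795 × sin 4.5° / 268 = 0.8183.
θ_5 = 54.91° from the vertical.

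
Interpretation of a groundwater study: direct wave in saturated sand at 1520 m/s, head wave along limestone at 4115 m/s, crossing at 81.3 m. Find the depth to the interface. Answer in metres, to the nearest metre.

28 m

h = (x_cross/2)·√((V₂−V₁)/(V₂+V₁)).
(V₂−V₁)/(V₂+V₁) = (4115−1520)/(4115+1520) = 0.4605; √ = 0.6786.
h = (81.3/2)·0.6786 = 27.59 m.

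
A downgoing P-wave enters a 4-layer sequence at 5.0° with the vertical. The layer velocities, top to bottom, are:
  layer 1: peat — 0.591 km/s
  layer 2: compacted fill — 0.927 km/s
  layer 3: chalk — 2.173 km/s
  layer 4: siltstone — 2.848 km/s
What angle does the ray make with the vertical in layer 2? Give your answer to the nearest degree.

8°

Ray parameter p = sin 5.0° / 0.591 = 1.4747e-01 s/km.
sin θ_2 = p·V_2 = 1.4747e-01 × 0.927 = 0.1367.
θ_2 = arcsin 0.1367 = 7.86°.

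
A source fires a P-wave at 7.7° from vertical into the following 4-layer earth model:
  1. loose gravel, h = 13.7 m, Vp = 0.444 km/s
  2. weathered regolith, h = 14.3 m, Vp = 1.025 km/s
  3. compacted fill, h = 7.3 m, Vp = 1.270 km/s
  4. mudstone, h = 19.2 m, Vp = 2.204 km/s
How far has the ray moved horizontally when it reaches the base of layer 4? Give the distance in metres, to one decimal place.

26.6 m

Apply Snell's law at each interface; in layer i the horizontal offset is hᵢ·tan θᵢ.
Layer 1: θ = 7.70°; offset = 13.7·tan 7.70° = 1.852 m.
Layer 2: sin θ = 1.025·sin 7.7°/0.444 = 0.3093, θ = 18.02°; offset = 14.3·tan 18.02° = 4.651 m.
Layer 3: sin θ = 1.270·sin 7.7°/0.444 = 0.3832, θ = 22.54°; offset = 7.3·tan 22.54° = 3.029 m.
Layer 4: sin θ = 2.204·sin 7.7°/0.444 = 0.6651, θ = 41.69°; offset = 19.2·tan 41.69° = 17.101 m.
Summing the layer offsets gives 26.633 m.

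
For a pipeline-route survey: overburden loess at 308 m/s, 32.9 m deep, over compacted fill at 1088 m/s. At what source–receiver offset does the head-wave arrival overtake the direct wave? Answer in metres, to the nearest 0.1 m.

θ_c = arcsin(308/1088) = 16.44°, so cos θ_c = 0.9591 and tᵢ = 2h cos θ_c/V₁ = 0.2049 s.
At crossover x/V₁ = x/V₂ + tᵢ ⇒ x = tᵢ/(1/V₁ − 1/V₂) = 0.20490/(3.2468e-03 − 9.1912e-04) = 88.03 m.

88.0 m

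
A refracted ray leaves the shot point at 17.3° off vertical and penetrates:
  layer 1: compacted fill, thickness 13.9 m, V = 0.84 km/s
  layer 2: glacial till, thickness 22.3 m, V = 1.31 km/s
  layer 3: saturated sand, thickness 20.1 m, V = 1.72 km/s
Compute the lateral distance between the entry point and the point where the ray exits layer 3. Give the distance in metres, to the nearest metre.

Apply Snell's law at each interface; in layer i the horizontal offset is hᵢ·tan θᵢ.
Layer 1: θ = 17.30°; offset = 13.9·tan 17.30° = 4.329 m.
Layer 2: sin θ = 1.31·sin 17.3°/0.84 = 0.4638, θ = 27.63°; offset = 22.3·tan 27.63° = 11.673 m.
Layer 3: sin θ = 1.72·sin 17.3°/0.84 = 0.6089, θ = 37.51°; offset = 20.1·tan 37.51° = 15.429 m.
Total horizontal offset = 31.432 m.

31 m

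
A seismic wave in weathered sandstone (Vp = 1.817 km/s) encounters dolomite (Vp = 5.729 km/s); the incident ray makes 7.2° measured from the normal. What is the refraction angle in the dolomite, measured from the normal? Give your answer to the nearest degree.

23°

Snell's law: sin θ₂ = (V₂/V₁)·sin θ₁ = (5.729/1.817)·sin 7.2° = 0.3952.
θ₂ = sin⁻¹(0.3952) = 23.28° (from vertical).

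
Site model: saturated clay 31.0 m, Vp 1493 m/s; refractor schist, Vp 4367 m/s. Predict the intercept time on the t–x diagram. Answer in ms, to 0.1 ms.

θ_c = arcsin(V₁/V₂) = arcsin(1493/4367) = 19.99°; cos θ_c = 0.9397.
tᵢ = 2h·cos θ_c / V₁ = 2·31.0·0.9397 / 1493 = 0.03902 s.

39.0 ms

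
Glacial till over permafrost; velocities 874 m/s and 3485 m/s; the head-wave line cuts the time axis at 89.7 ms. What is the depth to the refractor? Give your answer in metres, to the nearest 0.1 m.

θ_c = arcsin(874/3485) = 14.52°; cos θ_c = 0.9680.
tᵢ = 2h cos θ_c/V₁ ⇒ h = tᵢ·V₁/(2 cos θ_c) = 0.0897·874/(2·0.9680) = 40.49 m.

40.5 m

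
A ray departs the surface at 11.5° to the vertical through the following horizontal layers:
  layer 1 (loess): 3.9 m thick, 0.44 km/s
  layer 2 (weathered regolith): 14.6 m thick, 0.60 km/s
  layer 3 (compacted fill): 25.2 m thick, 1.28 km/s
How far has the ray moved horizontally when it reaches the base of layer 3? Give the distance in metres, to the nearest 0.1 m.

22.9 m

Ray parameter p = sin 11.5° / 0.44 km/s = 4.5311e-01 s/km.
Layer 1: θ = 11.50°; offset = 3.9·tan 11.50° = 0.793 m.
Layer 2: sin θ = p·0.60 = 0.2719 → θ = 15.78°; offset = 14.6·tan 15.78° = 4.125 m.
Layer 3: sin θ = p·1.28 = 0.5800 → θ = 35.45°; offset = 25.2·tan 35.45° = 17.941 m.
Σ offsets = 22.859 m.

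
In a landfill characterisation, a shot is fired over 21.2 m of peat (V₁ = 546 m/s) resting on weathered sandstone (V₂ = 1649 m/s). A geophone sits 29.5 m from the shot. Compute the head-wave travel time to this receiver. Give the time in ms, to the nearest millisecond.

91 ms

t = x/V₂ + 2h·√(V₂²−V₁²)/(V₁V₂).
√(V₂²−V₁²) = √(1649²−546²) = 1556.0 m/s; delay term = 2·21.2·1556.0/(546·1649) = 0.07328 s.
t = 29.5/1649 + 0.07328 = 0.09116 s.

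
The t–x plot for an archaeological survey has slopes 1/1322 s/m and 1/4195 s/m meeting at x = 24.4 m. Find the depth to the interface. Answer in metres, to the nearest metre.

h = (x_cross/2)·√((V₂−V₁)/(V₂+V₁)).
(V₂−V₁)/(V₂+V₁) = (4195−1322)/(4195+1322) = 0.5208; √ = 0.7216.
h = (24.4/2)·0.7216 = 8.80 m.

9 m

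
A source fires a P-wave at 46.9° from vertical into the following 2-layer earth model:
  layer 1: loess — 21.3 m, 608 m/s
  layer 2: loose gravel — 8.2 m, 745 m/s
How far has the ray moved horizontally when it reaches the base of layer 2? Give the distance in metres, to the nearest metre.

39 m

Apply Snell's law at each interface; in layer i the horizontal offset is hᵢ·tan θᵢ.
Layer 1: θ = 46.90°; offset = 21.3·tan 46.90° = 22.762 m.
Layer 2: sin θ = 745·sin 46.9°/608 = 0.8947, θ = 63.47°; offset = 8.2·tan 63.47° = 16.424 m.
Summing the layer offsets gives 39.186 m.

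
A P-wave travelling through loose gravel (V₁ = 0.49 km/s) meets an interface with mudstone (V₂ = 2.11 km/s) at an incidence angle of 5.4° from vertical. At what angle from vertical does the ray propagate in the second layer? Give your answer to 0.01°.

23.91°

sin θ₁/V₁ = sin θ₂/V₂ ⇒ sin θ₂ = 2.11·sin 5.4°/0.49 = 2.11·0.0941/0.49 = 0.4052.
θ₂ = arcsin 0.4052 = 23.91° from the normal.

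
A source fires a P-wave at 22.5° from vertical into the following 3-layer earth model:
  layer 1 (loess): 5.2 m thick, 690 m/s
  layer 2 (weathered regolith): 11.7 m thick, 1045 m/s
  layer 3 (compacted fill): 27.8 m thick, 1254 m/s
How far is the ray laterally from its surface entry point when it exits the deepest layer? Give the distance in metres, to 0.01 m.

p = sin θ₁/V₁ = sin 22.5°/690 = 5.5461e-04 s/m is conserved through the stack.
Layer 1: θ = 22.50°; offset = 5.2·tan 22.50° = 2.1539 m.
Layer 2: sin θ = p·1045 = 0.5796 → θ = 35.42°; offset = 11.7·tan 35.42° = 8.3210 m.
Layer 3: sin θ = p·1254 = 0.6955 → θ = 44.07°; offset = 27.8·tan 44.07° = 26.9080 m.
Summing the layer offsets gives 37.3830 m.

37.38 m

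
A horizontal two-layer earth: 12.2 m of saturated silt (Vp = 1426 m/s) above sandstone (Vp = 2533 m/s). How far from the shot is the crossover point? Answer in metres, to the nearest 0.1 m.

46.1 m

x_cross = 2h·√((V₂+V₁)/(V₂−V₁)).
(V₂+V₁)/(V₂−V₁) = (2533+1426)/(2533−1426) = 3.5763; √ = 1.8911.
x_cross = 2·12.2·1.8911 = 46.14 m.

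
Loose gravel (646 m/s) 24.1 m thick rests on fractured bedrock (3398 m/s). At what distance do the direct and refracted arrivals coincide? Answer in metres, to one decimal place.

θ_c = arcsin(646/3398) = 10.96°, so cos θ_c = 0.9818 and tᵢ = 2h cos θ_c/V₁ = 0.0733 s.
At crossover x/V₁ = x/V₂ + tᵢ ⇒ x = tᵢ/(1/V₁ − 1/V₂) = 0.07325/(1.5480e-03 − 2.9429e-04) = 58.43 m.

58.4 m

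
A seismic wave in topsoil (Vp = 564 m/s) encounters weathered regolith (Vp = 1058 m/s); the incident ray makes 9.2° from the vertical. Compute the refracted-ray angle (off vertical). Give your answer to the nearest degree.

17°

sin θ₁/V₁ = sin θ₂/V₂ ⇒ sin θ₂ = 1058·sin 9.2°/564 = 1058·0.1599/564 = 0.2999.
θ₂ = sin⁻¹(0.2999) = 17.45° (from vertical).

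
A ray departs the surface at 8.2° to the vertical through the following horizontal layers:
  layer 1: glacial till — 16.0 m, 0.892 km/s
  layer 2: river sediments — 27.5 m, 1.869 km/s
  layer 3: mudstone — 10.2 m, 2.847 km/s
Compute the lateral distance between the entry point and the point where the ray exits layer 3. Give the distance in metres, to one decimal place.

16.1 m

Apply Snell's law at each interface; in layer i the horizontal offset is hᵢ·tan θᵢ.
Layer 1: θ = 8.20°; offset = 16.0·tan 8.20° = 2.306 m.
Layer 2: sin θ = 1.869·sin 8.2°/0.892 = 0.2988, θ = 17.39°; offset = 27.5·tan 17.39° = 8.612 m.
Layer 3: sin θ = 2.847·sin 8.2°/0.892 = 0.4552, θ = 27.08°; offset = 10.2·tan 27.08° = 5.215 m.
Total horizontal offset = 16.133 m.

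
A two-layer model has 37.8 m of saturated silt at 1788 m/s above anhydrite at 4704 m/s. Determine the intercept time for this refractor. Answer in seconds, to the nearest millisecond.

0.039 s

θ_c = arcsin(V₁/V₂) = arcsin(1788/4704) = 22.34°; cos θ_c = 0.9249.
tᵢ = 2h·cos θ_c / V₁ = 2·37.8·0.9249 / 1788 = 0.03911 s.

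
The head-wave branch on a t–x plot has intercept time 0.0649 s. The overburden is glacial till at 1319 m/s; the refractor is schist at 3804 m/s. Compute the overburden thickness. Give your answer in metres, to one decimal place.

θ_c = arcsin(1319/3804) = 20.29°; cos θ_c = 0.9380.
tᵢ = 2h cos θ_c/V₁ ⇒ h = tᵢ·V₁/(2 cos θ_c) = 0.0649·1319/(2·0.9380) = 45.63 m.

45.6 m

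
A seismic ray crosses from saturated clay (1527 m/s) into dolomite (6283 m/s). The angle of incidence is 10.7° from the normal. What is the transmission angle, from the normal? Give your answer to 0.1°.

sin θ₁/V₁ = sin θ₂/V₂ ⇒ sin θ₂ = 6283·sin 10.7°/1527 = 6283·0.1857/1527 = 0.7639.
θ₂ = arcsin 0.7639 = 49.81° from the normal.

49.8°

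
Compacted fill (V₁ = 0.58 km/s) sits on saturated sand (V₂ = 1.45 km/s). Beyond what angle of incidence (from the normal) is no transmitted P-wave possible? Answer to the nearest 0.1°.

23.6°

At critical incidence the refracted ray runs along the interface (θ₂ = 90°), so sin θ_c = V₁/V₂.
θ_c = arcsin(0.58/1.45) = arcsin 0.4000 = 23.58°.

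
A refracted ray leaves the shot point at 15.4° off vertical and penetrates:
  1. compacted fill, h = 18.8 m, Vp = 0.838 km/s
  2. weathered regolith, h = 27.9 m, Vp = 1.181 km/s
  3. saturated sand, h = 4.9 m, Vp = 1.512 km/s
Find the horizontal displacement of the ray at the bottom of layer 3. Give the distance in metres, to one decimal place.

Ray parameter p = sin 15.4° / 0.838 km/s = 3.1689e-01 s/km.
Layer 1: θ = 15.40°; offset = 18.8·tan 15.40° = 5.178 m.
Layer 2: sin θ = p·1.181 = 0.3743 → θ = 21.98°; offset = 27.9·tan 21.98° = 11.260 m.
Layer 3: sin θ = p·1.512 = 0.4791 → θ = 28.63°; offset = 4.9·tan 28.63° = 2.675 m.
Σ offsets = 19.113 m.

19.1 m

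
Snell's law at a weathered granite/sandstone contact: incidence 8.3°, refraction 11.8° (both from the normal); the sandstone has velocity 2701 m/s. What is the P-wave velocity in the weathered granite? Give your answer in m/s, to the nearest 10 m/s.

sin 8.3° = 0.1444; sin 11.8° = 0.2045.
V₁ = V₂·(sin θ₁/sin θ₂) = 2701·(0.1444/0.2045) = 1906.67 m/s.

1910 m/s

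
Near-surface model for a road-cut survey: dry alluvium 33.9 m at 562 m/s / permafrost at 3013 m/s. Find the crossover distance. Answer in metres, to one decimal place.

x_cross = 2h·√((V₂+V₁)/(V₂−V₁)).
(V₂+V₁)/(V₂−V₁) = (3013+562)/(3013−562) = 1.4586; √ = 1.2077.
x_cross = 2·33.9·1.2077 = 81.88 m.

81.9 m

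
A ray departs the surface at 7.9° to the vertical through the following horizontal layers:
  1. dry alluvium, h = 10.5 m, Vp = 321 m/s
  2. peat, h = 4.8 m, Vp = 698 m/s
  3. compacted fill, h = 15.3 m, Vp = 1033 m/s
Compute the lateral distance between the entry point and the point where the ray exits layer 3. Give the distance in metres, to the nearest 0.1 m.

10.5 m

Apply Snell's law at each interface; in layer i the horizontal offset is hᵢ·tan θᵢ.
Layer 1: θ = 7.90°; offset = 10.5·tan 7.90° = 1.457 m.
Layer 2: sin θ = 698·sin 7.9°/321 = 0.2989, θ = 17.39°; offset = 4.8·tan 17.39° = 1.503 m.
Layer 3: sin θ = 1033·sin 7.9°/321 = 0.4423, θ = 26.25°; offset = 15.3·tan 26.25° = 7.545 m.
Total horizontal offset = 10.506 m.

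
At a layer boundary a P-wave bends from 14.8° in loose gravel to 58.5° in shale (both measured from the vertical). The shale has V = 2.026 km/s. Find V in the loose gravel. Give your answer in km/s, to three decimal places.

sin 14.8° = 0.2554; sin 58.5° = 0.8526.
V₁ = V₂·(sin θ₁/sin θ₂) = 2.026·(0.2554/0.8526) = 0.607 km/s.

0.607 km/s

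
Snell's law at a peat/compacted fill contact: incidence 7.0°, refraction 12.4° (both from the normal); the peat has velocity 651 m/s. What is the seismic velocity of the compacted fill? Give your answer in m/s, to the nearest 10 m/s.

Snell's law: sin 7.0°/V₁ = sin 12.4°/V₂.
V₂ = V₁·sin 12.4°/sin 7.0° = 651 × 1.7620 = 1147.07 m/s.

1150 m/s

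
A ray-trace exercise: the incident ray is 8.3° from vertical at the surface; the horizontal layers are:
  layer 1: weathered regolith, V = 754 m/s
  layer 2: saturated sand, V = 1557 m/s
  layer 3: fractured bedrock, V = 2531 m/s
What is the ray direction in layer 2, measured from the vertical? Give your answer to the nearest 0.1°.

17.3°

Snell's law across each interface conserves sin θ / V, so sin θ_2 = V_2·sin θ₁/V₁.
sin θ_2 = 1557 × sin 8.3° / 754 = 0.2981.
θ_2 = 17.34° from the vertical.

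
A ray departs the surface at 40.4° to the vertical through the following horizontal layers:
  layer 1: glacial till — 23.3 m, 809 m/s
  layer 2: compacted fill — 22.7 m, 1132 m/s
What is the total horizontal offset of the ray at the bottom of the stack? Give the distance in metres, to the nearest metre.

69 m

p = sin θ₁/V₁ = sin 40.4°/809 = 8.0114e-04 s/m is conserved through the stack.
Layer 1: θ = 40.40°; offset = 23.3·tan 40.40° = 19.830 m.
Layer 2: sin θ = p·1132 = 0.9069 → θ = 65.08°; offset = 22.7·tan 65.08° = 48.855 m.
Total horizontal offset = 68.685 m.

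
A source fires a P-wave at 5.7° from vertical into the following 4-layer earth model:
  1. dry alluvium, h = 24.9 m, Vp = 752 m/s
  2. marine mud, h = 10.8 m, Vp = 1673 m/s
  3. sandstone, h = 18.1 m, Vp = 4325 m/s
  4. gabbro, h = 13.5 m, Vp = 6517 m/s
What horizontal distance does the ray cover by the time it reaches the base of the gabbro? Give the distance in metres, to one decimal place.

40.4 m

Apply Snell's law at each interface; in layer i the horizontal offset is hᵢ·tan θᵢ.
Layer 1: θ = 5.70°; offset = 24.9·tan 5.70° = 2.485 m.
Layer 2: sin θ = 1673·sin 5.7°/752 = 0.2210, θ = 12.77°; offset = 10.8·tan 12.77° = 2.447 m.
Layer 3: sin θ = 4325·sin 5.7°/752 = 0.5712, θ = 34.84°; offset = 18.1·tan 34.84° = 12.596 m.
Layer 4: sin θ = 6517·sin 5.7°/752 = 0.8607, θ = 59.40°; offset = 13.5·tan 59.40° = 22.826 m.
Total horizontal offset = 40.354 m.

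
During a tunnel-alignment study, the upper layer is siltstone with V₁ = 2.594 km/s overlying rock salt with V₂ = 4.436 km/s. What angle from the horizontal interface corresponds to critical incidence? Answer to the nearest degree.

Critical incidence: sin θ_c = V₁/V₂ = 2.594/4.436 = 0.5848.
θ_c = arcsin 0.5848 = 35.79°.
Measured from the interface: 90° − 35.79° = 54.21°.

54°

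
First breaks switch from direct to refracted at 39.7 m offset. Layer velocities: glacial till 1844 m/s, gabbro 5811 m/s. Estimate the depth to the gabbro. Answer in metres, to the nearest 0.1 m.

14.3 m

h = (x_cross/2)·√((V₂−V₁)/(V₂+V₁)).
(V₂−V₁)/(V₂+V₁) = (5811−1844)/(5811+1844) = 0.5182; √ = 0.7199.
h = (39.7/2)·0.7199 = 14.29 m.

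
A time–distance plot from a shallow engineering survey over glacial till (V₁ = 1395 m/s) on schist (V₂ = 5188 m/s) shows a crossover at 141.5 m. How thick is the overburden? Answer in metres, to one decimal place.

53.7 m

h = (x_cross/2)·√((V₂−V₁)/(V₂+V₁)).
(V₂−V₁)/(V₂+V₁) = (5188−1395)/(5188+1395) = 0.5762; √ = 0.7591.
h = (141.5/2)·0.7591 = 53.70 m.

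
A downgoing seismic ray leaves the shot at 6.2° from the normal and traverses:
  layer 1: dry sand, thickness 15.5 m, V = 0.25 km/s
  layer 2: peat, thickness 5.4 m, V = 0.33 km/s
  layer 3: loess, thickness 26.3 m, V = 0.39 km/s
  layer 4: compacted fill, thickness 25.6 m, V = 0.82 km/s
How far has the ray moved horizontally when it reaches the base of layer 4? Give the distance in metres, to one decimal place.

Apply Snell's law at each interface; in layer i the horizontal offset is hᵢ·tan θᵢ.
Layer 1: θ = 6.20°; offset = 15.5·tan 6.20° = 1.684 m.
Layer 2: sin θ = 0.33·sin 6.2°/0.25 = 0.1426, θ = 8.20°; offset = 5.4·tan 8.20° = 0.778 m.
Layer 3: sin θ = 0.39·sin 6.2°/0.25 = 0.1685, θ = 9.70°; offset = 26.3·tan 9.70° = 4.495 m.
Layer 4: sin θ = 0.82·sin 6.2°/0.25 = 0.3542, θ = 20.75°; offset = 25.6·tan 20.75° = 9.697 m.
Summing the layer offsets gives 16.654 m.

16.7 m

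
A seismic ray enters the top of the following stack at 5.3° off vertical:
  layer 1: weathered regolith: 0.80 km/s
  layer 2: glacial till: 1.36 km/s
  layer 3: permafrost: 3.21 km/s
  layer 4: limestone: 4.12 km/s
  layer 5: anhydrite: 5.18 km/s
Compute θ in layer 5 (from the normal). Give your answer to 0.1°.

36.7°

Snell's law across each interface conserves sin θ / V, so sin θ_5 = V_5·sin θ₁/V₁.
sin θ_5 = 5.18 × sin 5.3° / 0.80 = 0.5981.
θ_5 = arcsin 0.5981 = 36.73°.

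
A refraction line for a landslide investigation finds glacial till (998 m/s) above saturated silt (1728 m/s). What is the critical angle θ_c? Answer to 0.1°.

35.3°

Critical incidence: sin θ_c = V₁/V₂ = 998/1728 = 0.5775.
θ_c = arcsin 0.5775 = 35.28°.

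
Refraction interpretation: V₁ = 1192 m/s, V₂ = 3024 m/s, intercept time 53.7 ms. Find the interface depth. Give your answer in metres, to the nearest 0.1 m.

34.8 m

h = tᵢ·V₁·V₂ / (2·√(V₂²−V₁²)).
√(V₂²−V₁²) = √(3024² − 1192²) = 2779.2 m/s.
h = 0.0537 s × 1192 × 3024 / (2 × 2779.2) = 34.82 m.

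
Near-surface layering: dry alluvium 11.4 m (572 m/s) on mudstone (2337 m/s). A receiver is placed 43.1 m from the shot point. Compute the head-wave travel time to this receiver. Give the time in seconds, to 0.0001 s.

θ_c = arcsin(V₁/V₂) = arcsin(572/2337) = 14.17°, cos θ_c = 0.9696.
Intercept time tᵢ = 2h cos θ_c / V₁ = 2·11.4·0.9696/572 = 0.03865 s.
t = x/V₂ + tᵢ = 43.1/2337 + 0.03865 = 0.05709 s.

0.0571 s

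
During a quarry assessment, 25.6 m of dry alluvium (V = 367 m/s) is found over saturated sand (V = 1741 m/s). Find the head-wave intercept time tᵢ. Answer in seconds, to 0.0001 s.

0.1364 s

tᵢ = 2h·√(V₂²−V₁²)/(V₁V₂).
√(V₂²−V₁²) = √(1741²−367²) = 1701.9 m/s.
tᵢ = 2·25.6·1701.9/(367·1741) = 0.13637 s.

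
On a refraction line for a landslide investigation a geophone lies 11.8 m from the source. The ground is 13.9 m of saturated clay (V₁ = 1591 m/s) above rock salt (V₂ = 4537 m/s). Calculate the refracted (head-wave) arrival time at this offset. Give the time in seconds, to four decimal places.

t = x/V₂ + 2h·√(V₂²−V₁²)/(V₁V₂).
√(V₂²−V₁²) = √(4537²−1591²) = 4248.9 m/s; delay term = 2·13.9·4248.9/(1591·4537) = 0.01636 s.
t = 11.8/4537 + 0.01636 = 0.01896 s.

0.0190 s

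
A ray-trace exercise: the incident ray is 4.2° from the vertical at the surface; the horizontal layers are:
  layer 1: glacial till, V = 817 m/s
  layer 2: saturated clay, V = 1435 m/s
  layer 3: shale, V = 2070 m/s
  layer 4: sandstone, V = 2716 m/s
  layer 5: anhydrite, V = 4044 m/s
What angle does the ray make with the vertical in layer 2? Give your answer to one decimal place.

Snell's law across each interface conserves sin θ / V, so sin θ_2 = V_2·sin θ₁/V₁.
sin θ_2 = 1435 × sin 4.2° / 817 = 0.1286.
θ_2 = 7.39° from the vertical.

7.4°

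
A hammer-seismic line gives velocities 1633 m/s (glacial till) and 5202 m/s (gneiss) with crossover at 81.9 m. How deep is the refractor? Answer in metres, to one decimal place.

29.6 m

h = (x_cross/2)·√((V₂−V₁)/(V₂+V₁)).
(V₂−V₁)/(V₂+V₁) = (5202−1633)/(5202+1633) = 0.5222; √ = 0.7226.
h = (81.9/2)·0.7226 = 29.59 m.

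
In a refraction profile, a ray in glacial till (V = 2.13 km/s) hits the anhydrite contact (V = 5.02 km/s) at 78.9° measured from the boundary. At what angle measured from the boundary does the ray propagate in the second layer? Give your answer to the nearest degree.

63°

Angle from the normal: 90° − 78.9° = 11.1°.
sin θ₁/V₁ = sin θ₂/V₂ ⇒ sin θ₂ = 5.02·sin 11.1°/2.13 = 5.02·0.1925/2.13 = 0.4537.
θ₂ = arcsin 0.4537 = 26.98° from the normal.
From the interface: 90° − 26.98° = 63.02°.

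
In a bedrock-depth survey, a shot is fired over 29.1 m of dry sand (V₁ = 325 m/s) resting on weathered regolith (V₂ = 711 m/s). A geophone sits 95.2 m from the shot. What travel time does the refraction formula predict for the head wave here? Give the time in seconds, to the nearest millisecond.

0.293 s

t = x/V₂ + 2h·√(V₂²−V₁²)/(V₁V₂).
√(V₂²−V₁²) = √(711²−325²) = 632.4 m/s; delay term = 2·29.1·632.4/(325·711) = 0.15927 s.
t = 95.2/711 + 0.15927 = 0.29317 s.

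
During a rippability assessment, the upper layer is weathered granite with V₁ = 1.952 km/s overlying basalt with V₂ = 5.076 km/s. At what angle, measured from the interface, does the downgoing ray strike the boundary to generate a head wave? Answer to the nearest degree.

67°

At critical incidence the refracted ray runs along the interface (θ₂ = 90°), so sin θ_c = V₁/V₂.
θ_c = arcsin(1.952/5.076) = arcsin 0.3846 = 22.62°.
Measured from the interface: 90° − 22.62° = 67.38°.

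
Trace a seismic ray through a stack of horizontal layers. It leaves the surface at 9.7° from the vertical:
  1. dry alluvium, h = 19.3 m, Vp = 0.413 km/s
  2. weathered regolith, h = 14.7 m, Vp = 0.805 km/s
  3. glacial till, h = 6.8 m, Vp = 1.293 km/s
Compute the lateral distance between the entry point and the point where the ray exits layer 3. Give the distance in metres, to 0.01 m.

p = sin θ₁/V₁ = sin 9.7°/0.413 = 4.0796e-01 s/km is conserved through the stack.
Layer 1: θ = 9.70°; offset = 19.3·tan 9.70° = 3.2990 m.
Layer 2: sin θ = p·0.805 = 0.3284 → θ = 19.17°; offset = 14.7·tan 19.17° = 5.1111 m.
Layer 3: sin θ = p·1.293 = 0.5275 → θ = 31.84°; offset = 6.8·tan 31.84° = 4.2222 m.
Σ offsets = 12.6323 m.

12.63 m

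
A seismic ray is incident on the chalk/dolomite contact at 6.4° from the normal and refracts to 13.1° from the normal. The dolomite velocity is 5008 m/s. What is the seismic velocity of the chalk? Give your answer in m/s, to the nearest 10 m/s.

2460 m/s

Snell's law: sin 6.4°/V₁ = sin 13.1°/V₂.
V₁ = V₂·sin 6.4°/sin 13.1° = 5008 × 0.4918 = 2462.97 m/s.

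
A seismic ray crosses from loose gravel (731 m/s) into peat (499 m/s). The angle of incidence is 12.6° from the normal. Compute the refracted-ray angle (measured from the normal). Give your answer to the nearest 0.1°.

Snell's law: sin θ₂ = (V₂/V₁)·sin θ₁ = (499/731)·sin 12.6° = 0.1489.
θ₂ = sin⁻¹(0.1489) = 8.56° (from vertical).

8.6°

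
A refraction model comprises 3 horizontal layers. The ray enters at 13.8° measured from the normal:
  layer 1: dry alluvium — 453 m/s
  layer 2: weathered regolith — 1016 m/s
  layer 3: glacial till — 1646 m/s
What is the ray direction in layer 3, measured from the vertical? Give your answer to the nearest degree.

Ray parameter p = sin 13.8° / 453 = 5.2656e-04 s/m.
sin θ_3 = p·V_3 = 5.2656e-04 × 1646 = 0.8667.
θ_3 = 60.08° from the vertical.

60°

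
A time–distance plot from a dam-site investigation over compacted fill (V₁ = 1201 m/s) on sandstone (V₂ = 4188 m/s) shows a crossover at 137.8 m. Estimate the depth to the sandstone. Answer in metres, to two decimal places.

51.30 m

x_cross = 2h·√((V₂+V₁)/(V₂−V₁)) → h = x_cross / (2·√((V₂+V₁)/(V₂−V₁))).
√((V₂+V₁)/(V₂−V₁)) = √((4188+1201)/(4188−1201)) = 1.3432.
h = 137.8 / (2·1.3432) = 51.30 m.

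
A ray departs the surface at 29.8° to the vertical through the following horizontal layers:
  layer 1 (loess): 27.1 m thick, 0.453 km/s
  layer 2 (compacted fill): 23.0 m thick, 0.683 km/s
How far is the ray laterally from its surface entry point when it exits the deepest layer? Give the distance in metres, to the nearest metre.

42 m

Apply Snell's law at each interface; in layer i the horizontal offset is hᵢ·tan θᵢ.
Layer 1: θ = 29.80°; offset = 27.1·tan 29.80° = 15.520 m.
Layer 2: sin θ = 0.683·sin 29.8°/0.453 = 0.7493, θ = 48.53°; offset = 23.0·tan 48.53° = 26.024 m.
Total horizontal offset = 41.544 m.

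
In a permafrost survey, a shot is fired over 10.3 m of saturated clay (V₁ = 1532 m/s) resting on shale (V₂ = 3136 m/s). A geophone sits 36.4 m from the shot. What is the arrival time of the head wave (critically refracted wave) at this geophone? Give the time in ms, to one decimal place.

23.3 ms

θ_c = arcsin(V₁/V₂) = arcsin(1532/3136) = 29.24°, cos θ_c = 0.8726.
Intercept time tᵢ = 2h cos θ_c / V₁ = 2·10.3·0.8726/1532 = 0.01173 s.
t = x/V₂ + tᵢ = 36.4/3136 + 0.01173 = 0.02334 s.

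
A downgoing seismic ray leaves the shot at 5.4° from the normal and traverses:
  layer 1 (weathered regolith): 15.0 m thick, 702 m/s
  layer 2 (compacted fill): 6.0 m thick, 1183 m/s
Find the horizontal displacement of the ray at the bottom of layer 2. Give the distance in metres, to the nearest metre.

Ray parameter p = sin 5.4° / 702 m/s = 1.3406e-04 s/m.
Layer 1: θ = 5.40°; offset = 15.0·tan 5.40° = 1.418 m.
Layer 2: sin θ = p·1183 = 0.1586 → θ = 9.13°; offset = 6.0·tan 9.13° = 0.964 m.
Summing the layer offsets gives 2.382 m.

2 m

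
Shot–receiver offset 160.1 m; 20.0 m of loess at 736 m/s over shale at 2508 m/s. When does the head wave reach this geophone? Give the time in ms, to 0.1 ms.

115.8 ms

t = x/V₂ + 2h·√(V₂²−V₁²)/(V₁V₂).
√(V₂²−V₁²) = √(2508²−736²) = 2397.6 m/s; delay term = 2·20.0·2397.6/(736·2508) = 0.05195 s.
t = 160.1/2508 + 0.05195 = 0.11579 s.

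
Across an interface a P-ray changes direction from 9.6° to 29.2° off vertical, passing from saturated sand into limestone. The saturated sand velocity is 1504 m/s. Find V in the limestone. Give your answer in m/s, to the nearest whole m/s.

4400 m/s

sin 9.6° = 0.1668; sin 29.2° = 0.4879.
V₂ = V₁·(sin θ₂/sin θ₁) = 1504·(0.4879/0.1668) = 4399.75 m/s.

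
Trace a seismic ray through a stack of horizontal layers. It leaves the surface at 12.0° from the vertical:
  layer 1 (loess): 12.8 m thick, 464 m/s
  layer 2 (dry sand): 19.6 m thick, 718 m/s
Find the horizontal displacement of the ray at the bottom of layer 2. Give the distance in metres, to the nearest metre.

Apply Snell's law at each interface; in layer i the horizontal offset is hᵢ·tan θᵢ.
Layer 1: θ = 12.00°; offset = 12.8·tan 12.00° = 2.721 m.
Layer 2: sin θ = 718·sin 12.0°/464 = 0.3217, θ = 18.77°; offset = 19.6·tan 18.77° = 6.660 m.
Total horizontal offset = 9.381 m.

9 m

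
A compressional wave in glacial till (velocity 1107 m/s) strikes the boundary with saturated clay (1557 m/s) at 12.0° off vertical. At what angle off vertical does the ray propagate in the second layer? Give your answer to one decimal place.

17.0°

sin θ₁/V₁ = sin θ₂/V₂ ⇒ sin θ₂ = 1557·sin 12.0°/1107 = 1557·0.2079/1107 = 0.2924.
θ₂ = arcsin 0.2924 = 17.00° from the normal.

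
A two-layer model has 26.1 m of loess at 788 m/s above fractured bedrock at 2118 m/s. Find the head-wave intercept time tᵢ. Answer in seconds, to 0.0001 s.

0.0615 s

tᵢ = 2h·√(V₂²−V₁²)/(V₁V₂).
√(V₂²−V₁²) = √(2118²−788²) = 1966.0 m/s.
tᵢ = 2·26.1·1966.0/(788·2118) = 0.06149 s.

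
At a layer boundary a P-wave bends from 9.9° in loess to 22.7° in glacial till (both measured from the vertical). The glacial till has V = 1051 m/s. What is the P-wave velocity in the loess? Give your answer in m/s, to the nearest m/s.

sin 9.9° = 0.1719; sin 22.7° = 0.3859.
V₁ = V₂·(sin θ₁/sin θ₂) = 1051·(0.1719/0.3859) = 468.24 m/s.

468 m/s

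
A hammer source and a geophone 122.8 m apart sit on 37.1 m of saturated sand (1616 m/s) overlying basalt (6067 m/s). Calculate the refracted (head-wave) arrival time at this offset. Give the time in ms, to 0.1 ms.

θ_c = arcsin(V₁/V₂) = arcsin(1616/6067) = 15.45°, cos θ_c = 0.9639.
Intercept time tᵢ = 2h cos θ_c / V₁ = 2·37.1·0.9639/1616 = 0.04426 s.
t = x/V₂ + tᵢ = 122.8/6067 + 0.04426 = 0.06450 s.

64.5 ms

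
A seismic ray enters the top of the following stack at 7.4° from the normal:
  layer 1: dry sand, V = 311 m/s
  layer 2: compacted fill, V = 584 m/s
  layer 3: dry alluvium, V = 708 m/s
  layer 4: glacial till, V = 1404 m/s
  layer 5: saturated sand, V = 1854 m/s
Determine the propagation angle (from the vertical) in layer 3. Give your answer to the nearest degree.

17°

Snell's law across each interface conserves sin θ / V, so sin θ_3 = V_3·sin θ₁/V₁.
sin θ_3 = 708 × sin 7.4° / 311 = 0.2932.
θ_3 = arcsin 0.2932 = 17.05°.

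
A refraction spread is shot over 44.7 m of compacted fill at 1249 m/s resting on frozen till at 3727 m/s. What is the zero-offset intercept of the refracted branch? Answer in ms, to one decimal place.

tᵢ = 2h·√(V₂²−V₁²)/(V₁V₂).
√(V₂²−V₁²) = √(3727²−1249²) = 3511.5 m/s.
tᵢ = 2·44.7·3511.5/(1249·3727) = 0.06744 s.

67.4 ms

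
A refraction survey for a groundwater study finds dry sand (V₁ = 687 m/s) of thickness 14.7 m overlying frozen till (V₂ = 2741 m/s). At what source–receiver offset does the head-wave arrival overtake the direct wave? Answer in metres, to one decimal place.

38.0 m

x_cross = 2h·√((V₂+V₁)/(V₂−V₁)).
(V₂+V₁)/(V₂−V₁) = (2741+687)/(2741−687) = 1.6689; √ = 1.2919.
x_cross = 2·14.7·1.2919 = 37.98 m.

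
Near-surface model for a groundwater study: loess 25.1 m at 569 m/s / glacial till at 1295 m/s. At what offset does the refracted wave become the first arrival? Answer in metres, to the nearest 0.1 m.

x_cross = 2h·√((V₂+V₁)/(V₂−V₁)).
(V₂+V₁)/(V₂−V₁) = (1295+569)/(1295−569) = 2.5675; √ = 1.6023.
x_cross = 2·25.1·1.6023 = 80.44 m.

80.4 m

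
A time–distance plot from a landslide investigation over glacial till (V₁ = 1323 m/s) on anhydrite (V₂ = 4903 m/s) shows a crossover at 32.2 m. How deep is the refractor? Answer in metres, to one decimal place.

12.2 m

x_cross = 2h·√((V₂+V₁)/(V₂−V₁)) → h = x_cross / (2·√((V₂+V₁)/(V₂−V₁))).
√((V₂+V₁)/(V₂−V₁)) = √((4903+1323)/(4903−1323)) = 1.3188.
h = 32.2 / (2·1.3188) = 12.21 m.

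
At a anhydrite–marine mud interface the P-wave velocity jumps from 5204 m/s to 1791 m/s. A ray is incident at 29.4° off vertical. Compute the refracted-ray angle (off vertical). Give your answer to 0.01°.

Snell's law: sin θ₂ = (V₂/V₁)·sin θ₁ = (1791/5204)·sin 29.4° = 0.1689.
θ₂ = arcsin 0.1689 = 9.73° from the normal.

9.73°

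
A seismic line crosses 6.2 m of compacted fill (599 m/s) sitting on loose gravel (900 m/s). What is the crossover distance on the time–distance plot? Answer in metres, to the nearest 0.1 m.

27.7 m

θ_c = arcsin(599/900) = 41.72°, so cos θ_c = 0.7463 and tᵢ = 2h cos θ_c/V₁ = 0.0155 s.
At crossover x/V₁ = x/V₂ + tᵢ ⇒ x = tᵢ/(1/V₁ − 1/V₂) = 0.01545/(1.6694e-03 − 1.1111e-03) = 27.67 m.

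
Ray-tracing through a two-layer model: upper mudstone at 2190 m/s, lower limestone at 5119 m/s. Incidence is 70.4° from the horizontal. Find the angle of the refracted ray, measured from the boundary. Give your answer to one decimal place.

38.4°

Angle from the normal: 90° − 70.4° = 19.6°.
sin θ₁/V₁ = sin θ₂/V₂ ⇒ sin θ₂ = 5119·sin 19.6°/2190 = 5119·0.3355/2190 = 0.7841.
θ₂ = arcsin 0.7841 = 51.64° from the normal.
From the interface: 90° − 51.64° = 38.36°.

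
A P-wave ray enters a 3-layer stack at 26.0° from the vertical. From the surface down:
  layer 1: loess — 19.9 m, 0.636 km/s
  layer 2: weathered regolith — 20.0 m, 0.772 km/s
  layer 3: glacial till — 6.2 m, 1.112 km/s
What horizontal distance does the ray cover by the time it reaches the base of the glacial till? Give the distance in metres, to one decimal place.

p = sin θ₁/V₁ = sin 26.0°/0.636 = 6.8926e-01 s/km is conserved through the stack.
Layer 1: θ = 26.00°; offset = 19.9·tan 26.00° = 9.706 m.
Layer 2: sin θ = p·0.772 = 0.5321 → θ = 32.15°; offset = 20.0·tan 32.15° = 12.569 m.
Layer 3: sin θ = p·1.112 = 0.7665 → θ = 50.04°; offset = 6.2·tan 50.04° = 7.399 m.
Summing the layer offsets gives 29.674 m.

29.7 m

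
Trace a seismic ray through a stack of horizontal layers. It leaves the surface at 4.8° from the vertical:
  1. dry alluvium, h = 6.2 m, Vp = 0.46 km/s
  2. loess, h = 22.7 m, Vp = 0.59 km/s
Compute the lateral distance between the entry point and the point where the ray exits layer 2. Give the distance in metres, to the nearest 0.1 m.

p = sin θ₁/V₁ = sin 4.8°/0.46 = 1.8191e-01 s/km is conserved through the stack.
Layer 1: θ = 4.80°; offset = 6.2·tan 4.80° = 0.521 m.
Layer 2: sin θ = p·0.59 = 0.1073 → θ = 6.16°; offset = 22.7·tan 6.16° = 2.450 m.
Summing the layer offsets gives 2.971 m.

3.0 m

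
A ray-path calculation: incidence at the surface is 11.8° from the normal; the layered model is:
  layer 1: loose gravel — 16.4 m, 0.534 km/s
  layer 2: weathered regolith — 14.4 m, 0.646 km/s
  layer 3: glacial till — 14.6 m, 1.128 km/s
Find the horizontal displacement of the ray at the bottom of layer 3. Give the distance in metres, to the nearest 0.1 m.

14.1 m

p = sin θ₁/V₁ = sin 11.8°/0.534 = 3.8295e-01 s/km is conserved through the stack.
Layer 1: θ = 11.80°; offset = 16.4·tan 11.80° = 3.426 m.
Layer 2: sin θ = p·0.646 = 0.2474 → θ = 14.32°; offset = 14.4·tan 14.32° = 3.677 m.
Layer 3: sin θ = p·1.128 = 0.4320 → θ = 25.59°; offset = 14.6·tan 25.59° = 6.993 m.
Σ offsets = 14.096 m.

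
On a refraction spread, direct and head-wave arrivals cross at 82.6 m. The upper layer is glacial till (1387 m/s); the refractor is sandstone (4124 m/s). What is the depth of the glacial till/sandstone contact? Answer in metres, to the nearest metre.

x_cross = 2h·√((V₂+V₁)/(V₂−V₁)) → h = x_cross / (2·√((V₂+V₁)/(V₂−V₁))).
√((V₂+V₁)/(V₂−V₁)) = √((4124+1387)/(4124−1387)) = 1.4190.
h = 82.6 / (2·1.4190) = 29.11 m.

29 m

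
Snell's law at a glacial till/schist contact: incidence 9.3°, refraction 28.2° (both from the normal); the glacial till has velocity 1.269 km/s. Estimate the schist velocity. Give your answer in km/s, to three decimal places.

Snell's law: sin 9.3°/V₁ = sin 28.2°/V₂.
V₂ = V₁·sin 28.2°/sin 9.3° = 1.269 × 2.9241 = 3.711 km/s.

3.711 km/s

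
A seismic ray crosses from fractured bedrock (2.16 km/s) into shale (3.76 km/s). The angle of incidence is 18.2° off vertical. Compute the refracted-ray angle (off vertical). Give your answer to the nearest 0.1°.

32.9°

Snell's law: sin θ₂ = (V₂/V₁)·sin θ₁ = (3.76/2.16)·sin 18.2° = 0.5437.
θ₂ = sin⁻¹(0.5437) = 32.94° (from vertical).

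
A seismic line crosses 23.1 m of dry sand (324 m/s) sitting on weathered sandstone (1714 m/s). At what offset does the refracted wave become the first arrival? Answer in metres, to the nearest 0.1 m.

55.9 m

x_cross = 2h·√((V₂+V₁)/(V₂−V₁)).
(V₂+V₁)/(V₂−V₁) = (1714+324)/(1714−324) = 1.4662; √ = 1.2109.
x_cross = 2·23.1·1.2109 = 55.94 m.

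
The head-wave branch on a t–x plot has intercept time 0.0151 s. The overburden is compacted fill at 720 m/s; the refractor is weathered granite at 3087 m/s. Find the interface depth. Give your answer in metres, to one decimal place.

h = tᵢ·V₁·V₂ / (2·√(V₂²−V₁²)).
√(V₂²−V₁²) = √(3087² − 720²) = 3001.9 m/s.
h = 0.0151 s × 720 × 3087 / (2 × 3001.9) = 5.59 m.

5.6 m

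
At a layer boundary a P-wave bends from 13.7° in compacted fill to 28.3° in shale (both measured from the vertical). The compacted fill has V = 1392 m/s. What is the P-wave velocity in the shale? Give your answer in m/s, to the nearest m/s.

Snell's law: sin 13.7°/V₁ = sin 28.3°/V₂.
V₂ = V₁·sin 28.3°/sin 13.7° = 1392 × 2.0017 = 2786.42 m/s.

2786 m/s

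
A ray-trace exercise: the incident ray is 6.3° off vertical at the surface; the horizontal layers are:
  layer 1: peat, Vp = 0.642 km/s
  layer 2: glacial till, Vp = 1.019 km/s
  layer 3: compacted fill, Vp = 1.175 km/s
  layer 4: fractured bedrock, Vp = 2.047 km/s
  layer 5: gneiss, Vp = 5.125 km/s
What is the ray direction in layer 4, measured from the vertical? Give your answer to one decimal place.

20.5°

Snell's law across each interface conserves sin θ / V, so sin θ_4 = V_4·sin θ₁/V₁.
sin θ_4 = 2.047 × sin 6.3° / 0.642 = 0.3499.
θ_4 = arcsin 0.3499 = 20.48°.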